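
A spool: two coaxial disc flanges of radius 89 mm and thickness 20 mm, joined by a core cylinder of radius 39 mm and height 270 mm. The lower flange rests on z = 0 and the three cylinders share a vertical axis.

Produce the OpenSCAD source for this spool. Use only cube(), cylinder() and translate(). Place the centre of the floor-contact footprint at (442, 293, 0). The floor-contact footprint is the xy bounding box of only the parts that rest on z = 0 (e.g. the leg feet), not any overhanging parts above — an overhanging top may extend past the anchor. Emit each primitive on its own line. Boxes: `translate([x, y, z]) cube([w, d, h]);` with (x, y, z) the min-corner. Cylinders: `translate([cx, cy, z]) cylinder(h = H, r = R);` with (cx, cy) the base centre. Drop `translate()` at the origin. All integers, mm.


translate([442, 293, 0]) cylinder(h = 20, r = 89);
translate([442, 293, 20]) cylinder(h = 270, r = 39);
translate([442, 293, 290]) cylinder(h = 20, r = 89);


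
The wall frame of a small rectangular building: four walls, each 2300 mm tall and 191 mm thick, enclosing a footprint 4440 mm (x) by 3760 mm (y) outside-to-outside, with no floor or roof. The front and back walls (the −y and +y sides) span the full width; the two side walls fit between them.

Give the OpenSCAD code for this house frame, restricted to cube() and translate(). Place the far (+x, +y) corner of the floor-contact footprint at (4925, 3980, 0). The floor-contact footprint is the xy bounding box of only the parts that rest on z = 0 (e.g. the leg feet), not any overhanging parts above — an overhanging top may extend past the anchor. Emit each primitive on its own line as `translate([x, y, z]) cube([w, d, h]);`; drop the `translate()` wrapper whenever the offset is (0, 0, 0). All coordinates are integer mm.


translate([485, 220, 0]) cube([4440, 191, 2300]);
translate([485, 3789, 0]) cube([4440, 191, 2300]);
translate([485, 411, 0]) cube([191, 3378, 2300]);
translate([4734, 411, 0]) cube([191, 3378, 2300]);


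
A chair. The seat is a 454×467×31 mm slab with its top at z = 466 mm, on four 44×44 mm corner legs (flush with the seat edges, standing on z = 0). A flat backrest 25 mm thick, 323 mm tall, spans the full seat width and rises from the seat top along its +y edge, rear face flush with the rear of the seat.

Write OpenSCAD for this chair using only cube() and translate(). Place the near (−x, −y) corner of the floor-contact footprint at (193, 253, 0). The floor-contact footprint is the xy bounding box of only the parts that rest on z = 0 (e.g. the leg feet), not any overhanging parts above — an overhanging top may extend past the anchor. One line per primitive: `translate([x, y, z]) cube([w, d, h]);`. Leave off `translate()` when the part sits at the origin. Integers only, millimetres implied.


translate([193, 253, 435]) cube([454, 467, 31]);
translate([193, 253, 0]) cube([44, 44, 435]);
translate([603, 253, 0]) cube([44, 44, 435]);
translate([193, 676, 0]) cube([44, 44, 435]);
translate([603, 676, 0]) cube([44, 44, 435]);
translate([193, 695, 466]) cube([454, 25, 323]);


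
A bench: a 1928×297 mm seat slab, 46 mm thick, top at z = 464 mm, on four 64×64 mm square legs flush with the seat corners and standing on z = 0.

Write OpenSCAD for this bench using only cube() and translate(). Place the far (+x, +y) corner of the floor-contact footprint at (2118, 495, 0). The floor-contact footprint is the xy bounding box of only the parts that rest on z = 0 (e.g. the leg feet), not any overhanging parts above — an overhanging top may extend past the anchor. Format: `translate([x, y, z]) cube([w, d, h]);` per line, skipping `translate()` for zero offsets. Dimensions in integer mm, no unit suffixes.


translate([190, 198, 418]) cube([1928, 297, 46]);
translate([190, 198, 0]) cube([64, 64, 418]);
translate([190, 431, 0]) cube([64, 64, 418]);
translate([2054, 198, 0]) cube([64, 64, 418]);
translate([2054, 431, 0]) cube([64, 64, 418]);


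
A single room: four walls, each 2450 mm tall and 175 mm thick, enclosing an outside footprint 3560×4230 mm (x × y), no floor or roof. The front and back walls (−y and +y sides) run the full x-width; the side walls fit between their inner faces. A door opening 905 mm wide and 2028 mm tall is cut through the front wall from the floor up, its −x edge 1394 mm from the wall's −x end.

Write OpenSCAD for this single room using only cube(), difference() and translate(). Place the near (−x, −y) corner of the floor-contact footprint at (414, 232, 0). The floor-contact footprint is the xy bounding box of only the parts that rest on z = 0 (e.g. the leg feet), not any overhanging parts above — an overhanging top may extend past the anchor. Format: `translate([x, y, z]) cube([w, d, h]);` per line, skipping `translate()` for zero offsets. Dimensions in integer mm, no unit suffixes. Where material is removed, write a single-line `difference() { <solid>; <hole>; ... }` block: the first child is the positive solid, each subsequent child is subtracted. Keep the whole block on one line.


difference() { translate([414, 232, 0]) cube([3560, 175, 2450]); translate([1808, 232, 0]) cube([905, 175, 2028]); }
translate([414, 4287, 0]) cube([3560, 175, 2450]);
translate([414, 407, 0]) cube([175, 3880, 2450]);
translate([3799, 407, 0]) cube([175, 3880, 2450]);


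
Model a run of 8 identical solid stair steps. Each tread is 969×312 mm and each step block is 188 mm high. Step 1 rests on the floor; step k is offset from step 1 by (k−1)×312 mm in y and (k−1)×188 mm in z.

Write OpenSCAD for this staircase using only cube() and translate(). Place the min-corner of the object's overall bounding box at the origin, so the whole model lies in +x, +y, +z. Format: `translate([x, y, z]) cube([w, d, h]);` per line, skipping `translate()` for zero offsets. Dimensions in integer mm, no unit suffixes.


cube([969, 312, 188]);
translate([0, 312, 188]) cube([969, 312, 188]);
translate([0, 624, 376]) cube([969, 312, 188]);
translate([0, 936, 564]) cube([969, 312, 188]);
translate([0, 1248, 752]) cube([969, 312, 188]);
translate([0, 1560, 940]) cube([969, 312, 188]);
translate([0, 1872, 1128]) cube([969, 312, 188]);
translate([0, 2184, 1316]) cube([969, 312, 188]);


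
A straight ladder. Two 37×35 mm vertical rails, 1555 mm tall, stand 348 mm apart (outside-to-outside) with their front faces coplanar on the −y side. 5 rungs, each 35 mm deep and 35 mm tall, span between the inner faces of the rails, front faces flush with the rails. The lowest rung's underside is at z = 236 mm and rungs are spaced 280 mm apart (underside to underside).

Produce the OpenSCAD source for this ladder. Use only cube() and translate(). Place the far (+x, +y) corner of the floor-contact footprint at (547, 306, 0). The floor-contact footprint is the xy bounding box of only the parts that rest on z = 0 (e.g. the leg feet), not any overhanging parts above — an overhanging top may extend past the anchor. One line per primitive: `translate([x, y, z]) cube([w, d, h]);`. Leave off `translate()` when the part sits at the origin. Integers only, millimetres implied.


translate([199, 271, 0]) cube([37, 35, 1555]);
translate([510, 271, 0]) cube([37, 35, 1555]);
translate([236, 271, 236]) cube([274, 35, 35]);
translate([236, 271, 516]) cube([274, 35, 35]);
translate([236, 271, 796]) cube([274, 35, 35]);
translate([236, 271, 1076]) cube([274, 35, 35]);
translate([236, 271, 1356]) cube([274, 35, 35]);


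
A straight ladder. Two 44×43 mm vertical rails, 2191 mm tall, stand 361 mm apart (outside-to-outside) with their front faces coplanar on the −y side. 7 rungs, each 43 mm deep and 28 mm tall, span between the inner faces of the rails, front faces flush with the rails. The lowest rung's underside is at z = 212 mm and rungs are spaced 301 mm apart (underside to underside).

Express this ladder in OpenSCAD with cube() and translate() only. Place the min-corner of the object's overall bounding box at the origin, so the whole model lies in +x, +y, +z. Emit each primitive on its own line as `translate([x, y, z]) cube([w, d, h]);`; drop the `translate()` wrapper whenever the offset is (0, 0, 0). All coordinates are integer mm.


cube([44, 43, 2191]);
translate([317, 0, 0]) cube([44, 43, 2191]);
translate([44, 0, 212]) cube([273, 43, 28]);
translate([44, 0, 513]) cube([273, 43, 28]);
translate([44, 0, 814]) cube([273, 43, 28]);
translate([44, 0, 1115]) cube([273, 43, 28]);
translate([44, 0, 1416]) cube([273, 43, 28]);
translate([44, 0, 1717]) cube([273, 43, 28]);
translate([44, 0, 2018]) cube([273, 43, 28]);


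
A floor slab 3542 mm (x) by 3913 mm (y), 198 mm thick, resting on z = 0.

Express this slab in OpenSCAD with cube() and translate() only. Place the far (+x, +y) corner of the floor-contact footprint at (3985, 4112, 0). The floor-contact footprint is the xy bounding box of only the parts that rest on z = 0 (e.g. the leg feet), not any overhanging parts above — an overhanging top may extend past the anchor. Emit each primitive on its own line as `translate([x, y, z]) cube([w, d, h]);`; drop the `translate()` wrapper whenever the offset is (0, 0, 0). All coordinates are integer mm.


translate([443, 199, 0]) cube([3542, 3913, 198]);


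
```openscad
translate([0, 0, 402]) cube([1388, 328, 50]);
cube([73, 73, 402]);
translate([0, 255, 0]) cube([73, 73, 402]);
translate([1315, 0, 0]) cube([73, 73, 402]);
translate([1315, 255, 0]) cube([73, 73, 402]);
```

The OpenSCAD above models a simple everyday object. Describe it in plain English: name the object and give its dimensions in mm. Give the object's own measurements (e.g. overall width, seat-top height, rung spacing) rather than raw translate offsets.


A bench: a 1388×328 mm seat slab, 50 mm thick, top at z = 452 mm, on four 73×73 mm square legs flush with the seat corners and standing on z = 0.


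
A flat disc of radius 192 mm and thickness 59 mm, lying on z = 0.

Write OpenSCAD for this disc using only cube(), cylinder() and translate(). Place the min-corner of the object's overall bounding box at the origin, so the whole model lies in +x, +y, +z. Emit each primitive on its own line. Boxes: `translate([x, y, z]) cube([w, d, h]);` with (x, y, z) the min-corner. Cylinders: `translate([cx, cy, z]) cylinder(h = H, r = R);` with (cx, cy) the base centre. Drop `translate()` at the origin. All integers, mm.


translate([192, 192, 0]) cylinder(h = 59, r = 192);


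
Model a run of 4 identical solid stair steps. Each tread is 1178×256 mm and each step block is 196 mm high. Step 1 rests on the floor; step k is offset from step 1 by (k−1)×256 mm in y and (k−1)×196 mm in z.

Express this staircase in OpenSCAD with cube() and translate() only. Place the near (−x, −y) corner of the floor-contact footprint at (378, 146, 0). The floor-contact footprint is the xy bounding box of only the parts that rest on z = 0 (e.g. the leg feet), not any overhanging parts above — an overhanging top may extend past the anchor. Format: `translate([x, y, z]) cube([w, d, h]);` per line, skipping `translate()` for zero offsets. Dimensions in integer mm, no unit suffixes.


translate([378, 146, 0]) cube([1178, 256, 196]);
translate([378, 402, 196]) cube([1178, 256, 196]);
translate([378, 658, 392]) cube([1178, 256, 196]);
translate([378, 914, 588]) cube([1178, 256, 196]);


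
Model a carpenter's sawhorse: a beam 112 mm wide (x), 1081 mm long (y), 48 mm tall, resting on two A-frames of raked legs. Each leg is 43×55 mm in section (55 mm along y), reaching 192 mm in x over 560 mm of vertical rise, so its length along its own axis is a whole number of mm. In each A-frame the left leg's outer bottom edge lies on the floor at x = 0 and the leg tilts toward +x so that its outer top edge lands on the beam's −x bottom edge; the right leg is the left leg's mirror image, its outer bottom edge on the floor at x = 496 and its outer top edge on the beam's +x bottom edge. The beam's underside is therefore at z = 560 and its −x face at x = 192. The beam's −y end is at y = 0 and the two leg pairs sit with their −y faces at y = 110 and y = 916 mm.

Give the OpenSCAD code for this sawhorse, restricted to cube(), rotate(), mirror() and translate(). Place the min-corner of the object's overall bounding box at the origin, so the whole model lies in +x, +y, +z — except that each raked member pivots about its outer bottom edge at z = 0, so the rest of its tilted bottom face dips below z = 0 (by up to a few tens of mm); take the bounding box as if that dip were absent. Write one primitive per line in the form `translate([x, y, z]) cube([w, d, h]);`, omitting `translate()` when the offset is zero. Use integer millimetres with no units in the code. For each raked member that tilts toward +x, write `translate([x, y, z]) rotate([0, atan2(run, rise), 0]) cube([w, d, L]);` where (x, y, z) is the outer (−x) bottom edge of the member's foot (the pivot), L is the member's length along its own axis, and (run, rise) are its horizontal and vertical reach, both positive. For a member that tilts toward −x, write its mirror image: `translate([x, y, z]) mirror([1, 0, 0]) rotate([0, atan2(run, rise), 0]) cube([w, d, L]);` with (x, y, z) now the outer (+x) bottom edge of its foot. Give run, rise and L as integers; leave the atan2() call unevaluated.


translate([192, 0, 560]) cube([112, 1081, 48]);
translate([0, 110, 0]) rotate([0, atan2(192, 560), 0]) cube([43, 55, 592]);
translate([496, 110, 0]) mirror([1, 0, 0]) rotate([0, atan2(192, 560), 0]) cube([43, 55, 592]);
translate([0, 916, 0]) rotate([0, atan2(192, 560), 0]) cube([43, 55, 592]);
translate([496, 916, 0]) mirror([1, 0, 0]) rotate([0, atan2(192, 560), 0]) cube([43, 55, 592]);


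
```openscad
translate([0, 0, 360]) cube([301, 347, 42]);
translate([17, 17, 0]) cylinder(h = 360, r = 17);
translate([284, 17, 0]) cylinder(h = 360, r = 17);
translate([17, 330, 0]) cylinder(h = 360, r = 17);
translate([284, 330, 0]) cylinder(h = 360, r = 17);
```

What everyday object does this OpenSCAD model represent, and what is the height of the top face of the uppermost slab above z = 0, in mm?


A stool. The seat height is 402 mm.

A 301×347×42 slab at z = 360 on four corner cylinders — a stool. The seat top is 360 + 42 = 402 mm.


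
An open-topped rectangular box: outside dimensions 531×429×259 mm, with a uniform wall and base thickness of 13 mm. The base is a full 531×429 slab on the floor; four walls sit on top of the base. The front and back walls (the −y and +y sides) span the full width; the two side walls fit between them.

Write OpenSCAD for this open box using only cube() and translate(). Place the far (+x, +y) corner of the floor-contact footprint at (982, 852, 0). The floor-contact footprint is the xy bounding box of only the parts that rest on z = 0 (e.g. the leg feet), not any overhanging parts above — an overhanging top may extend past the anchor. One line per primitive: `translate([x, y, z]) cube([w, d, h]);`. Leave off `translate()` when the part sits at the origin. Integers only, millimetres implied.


translate([451, 423, 0]) cube([531, 429, 13]);
translate([451, 423, 13]) cube([531, 13, 246]);
translate([451, 839, 13]) cube([531, 13, 246]);
translate([451, 436, 13]) cube([13, 403, 246]);
translate([969, 436, 13]) cube([13, 403, 246]);


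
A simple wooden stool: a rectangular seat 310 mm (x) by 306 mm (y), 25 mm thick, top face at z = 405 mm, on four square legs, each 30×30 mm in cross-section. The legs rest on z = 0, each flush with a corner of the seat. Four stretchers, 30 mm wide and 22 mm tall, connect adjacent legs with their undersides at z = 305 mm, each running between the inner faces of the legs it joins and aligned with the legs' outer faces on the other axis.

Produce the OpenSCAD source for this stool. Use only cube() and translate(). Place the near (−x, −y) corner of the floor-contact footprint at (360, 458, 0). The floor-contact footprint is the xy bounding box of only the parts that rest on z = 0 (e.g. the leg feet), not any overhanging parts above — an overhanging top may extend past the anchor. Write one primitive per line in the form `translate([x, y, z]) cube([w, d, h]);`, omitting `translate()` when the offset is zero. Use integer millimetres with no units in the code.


translate([360, 458, 380]) cube([310, 306, 25]);
translate([360, 458, 0]) cube([30, 30, 380]);
translate([640, 458, 0]) cube([30, 30, 380]);
translate([360, 734, 0]) cube([30, 30, 380]);
translate([640, 734, 0]) cube([30, 30, 380]);
translate([390, 458, 305]) cube([250, 30, 22]);
translate([390, 734, 305]) cube([250, 30, 22]);
translate([360, 488, 305]) cube([30, 246, 22]);
translate([640, 488, 305]) cube([30, 246, 22]);


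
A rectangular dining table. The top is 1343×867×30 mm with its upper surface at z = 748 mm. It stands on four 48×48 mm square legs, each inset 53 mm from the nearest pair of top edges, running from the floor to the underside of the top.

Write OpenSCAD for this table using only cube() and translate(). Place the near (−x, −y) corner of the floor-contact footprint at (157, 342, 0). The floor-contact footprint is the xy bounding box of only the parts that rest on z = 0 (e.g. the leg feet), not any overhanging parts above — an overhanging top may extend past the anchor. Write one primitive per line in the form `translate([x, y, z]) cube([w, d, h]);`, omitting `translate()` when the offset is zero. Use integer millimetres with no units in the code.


translate([104, 289, 718]) cube([1343, 867, 30]);
translate([157, 342, 0]) cube([48, 48, 718]);
translate([1346, 342, 0]) cube([48, 48, 718]);
translate([157, 1055, 0]) cube([48, 48, 718]);
translate([1346, 1055, 0]) cube([48, 48, 718]);


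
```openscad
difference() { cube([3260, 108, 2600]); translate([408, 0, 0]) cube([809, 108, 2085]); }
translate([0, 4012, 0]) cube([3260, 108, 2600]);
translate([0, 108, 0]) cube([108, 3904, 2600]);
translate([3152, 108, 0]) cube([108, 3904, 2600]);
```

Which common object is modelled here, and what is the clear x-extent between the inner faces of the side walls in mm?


A single room. The interior width is 3044 mm.

Four walls enclosing a rectangle with a door in the front wall — a room. Outside width 3260 minus two 108 mm walls gives 3044 mm.


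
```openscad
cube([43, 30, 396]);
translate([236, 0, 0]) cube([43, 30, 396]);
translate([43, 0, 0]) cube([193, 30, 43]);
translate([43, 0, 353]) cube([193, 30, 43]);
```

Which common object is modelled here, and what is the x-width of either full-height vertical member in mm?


A picture frame. The border width is 43 mm.

Four thin pieces enclosing a rectangular opening — a picture frame. The two full-height stiles are 396 mm tall; the top rail sits at z = 353 and is 43 mm tall, so the border above the opening is 396 − 353 = 43 mm, matching the stile x-width.


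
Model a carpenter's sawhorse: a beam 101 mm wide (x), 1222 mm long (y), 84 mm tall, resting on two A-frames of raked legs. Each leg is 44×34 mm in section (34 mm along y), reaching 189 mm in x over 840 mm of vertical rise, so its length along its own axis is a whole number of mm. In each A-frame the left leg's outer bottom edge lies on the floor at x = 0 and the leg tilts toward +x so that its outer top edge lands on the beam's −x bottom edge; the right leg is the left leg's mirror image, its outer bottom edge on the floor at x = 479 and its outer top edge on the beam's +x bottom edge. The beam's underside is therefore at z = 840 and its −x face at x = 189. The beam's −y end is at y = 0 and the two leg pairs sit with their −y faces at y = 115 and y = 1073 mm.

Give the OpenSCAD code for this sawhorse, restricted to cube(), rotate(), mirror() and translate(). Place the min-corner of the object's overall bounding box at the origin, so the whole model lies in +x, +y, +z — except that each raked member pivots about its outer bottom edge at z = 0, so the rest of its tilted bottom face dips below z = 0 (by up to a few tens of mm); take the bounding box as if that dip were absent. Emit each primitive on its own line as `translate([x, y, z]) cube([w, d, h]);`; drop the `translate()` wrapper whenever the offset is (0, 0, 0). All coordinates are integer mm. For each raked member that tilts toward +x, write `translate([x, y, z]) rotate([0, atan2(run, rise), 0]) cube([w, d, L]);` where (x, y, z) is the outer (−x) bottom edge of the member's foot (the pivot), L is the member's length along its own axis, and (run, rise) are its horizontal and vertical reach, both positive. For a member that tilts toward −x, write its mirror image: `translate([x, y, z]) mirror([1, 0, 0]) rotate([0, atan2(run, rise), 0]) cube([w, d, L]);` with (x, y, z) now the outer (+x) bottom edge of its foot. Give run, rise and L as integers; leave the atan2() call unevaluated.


translate([189, 0, 840]) cube([101, 1222, 84]);
translate([0, 115, 0]) rotate([0, atan2(189, 840), 0]) cube([44, 34, 861]);
translate([479, 115, 0]) mirror([1, 0, 0]) rotate([0, atan2(189, 840), 0]) cube([44, 34, 861]);
translate([0, 1073, 0]) rotate([0, atan2(189, 840), 0]) cube([44, 34, 861]);
translate([479, 1073, 0]) mirror([1, 0, 0]) rotate([0, atan2(189, 840), 0]) cube([44, 34, 861]);


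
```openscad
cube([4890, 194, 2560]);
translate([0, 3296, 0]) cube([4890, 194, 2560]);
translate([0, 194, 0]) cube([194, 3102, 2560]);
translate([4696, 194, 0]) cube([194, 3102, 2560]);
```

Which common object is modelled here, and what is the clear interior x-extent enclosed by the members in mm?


A house (or room) frame. The interior width is 4502 mm.

Four 2560 mm walls enclosing a rectangle with no floor or roof — a room or house frame. Outside width is 4890 mm and wall thickness is 194 mm, so the interior width is 4890 − 2 × 194 = 4502 mm.


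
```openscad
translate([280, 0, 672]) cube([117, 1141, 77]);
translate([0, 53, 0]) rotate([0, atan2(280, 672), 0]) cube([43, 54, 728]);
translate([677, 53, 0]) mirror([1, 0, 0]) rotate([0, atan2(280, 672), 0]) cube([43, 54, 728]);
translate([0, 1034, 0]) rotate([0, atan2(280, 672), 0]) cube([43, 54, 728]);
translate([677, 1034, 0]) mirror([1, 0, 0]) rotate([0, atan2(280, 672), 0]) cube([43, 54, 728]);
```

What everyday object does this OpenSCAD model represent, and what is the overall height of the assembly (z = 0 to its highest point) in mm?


A sawhorse. The overall height is 749 mm.

A beam across two mirrored pairs of raked legs — a sawhorse. The beam's underside is at z = 672 (matching the legs' vertical rise in atan2(280, 672)) and the beam is 77 mm tall, so its top is at 672 + 77 = 749 mm. The raked legs top out at the beam's underside, so that is the highest point.


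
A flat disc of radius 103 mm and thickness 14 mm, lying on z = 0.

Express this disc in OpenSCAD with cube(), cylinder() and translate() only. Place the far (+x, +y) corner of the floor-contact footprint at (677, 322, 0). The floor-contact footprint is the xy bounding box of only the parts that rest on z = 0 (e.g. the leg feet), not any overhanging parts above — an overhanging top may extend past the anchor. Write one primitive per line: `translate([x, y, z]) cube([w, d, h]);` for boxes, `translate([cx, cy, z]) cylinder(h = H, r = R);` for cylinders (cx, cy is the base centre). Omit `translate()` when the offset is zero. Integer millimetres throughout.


translate([574, 219, 0]) cylinder(h = 14, r = 103);


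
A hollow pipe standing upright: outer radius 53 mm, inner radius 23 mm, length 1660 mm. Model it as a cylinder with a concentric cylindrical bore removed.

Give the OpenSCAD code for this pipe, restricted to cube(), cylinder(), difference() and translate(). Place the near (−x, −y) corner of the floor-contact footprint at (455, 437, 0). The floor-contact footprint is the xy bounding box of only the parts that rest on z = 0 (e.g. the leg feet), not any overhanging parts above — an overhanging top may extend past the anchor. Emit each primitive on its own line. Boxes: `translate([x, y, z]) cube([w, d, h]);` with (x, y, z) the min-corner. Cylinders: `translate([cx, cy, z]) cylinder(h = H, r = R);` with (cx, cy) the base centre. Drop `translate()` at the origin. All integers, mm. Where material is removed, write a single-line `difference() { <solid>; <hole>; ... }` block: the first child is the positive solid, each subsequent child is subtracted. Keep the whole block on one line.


difference() { translate([508, 490, 0]) cylinder(h = 1660, r = 53); translate([508, 490, 0]) cylinder(h = 1660, r = 23); }


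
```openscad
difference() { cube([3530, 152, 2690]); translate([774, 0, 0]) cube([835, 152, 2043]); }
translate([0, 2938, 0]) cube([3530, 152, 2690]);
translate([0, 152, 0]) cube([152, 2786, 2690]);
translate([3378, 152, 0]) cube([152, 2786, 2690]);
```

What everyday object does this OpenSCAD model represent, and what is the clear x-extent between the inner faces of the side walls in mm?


A single room. The interior width is 3226 mm.

Four walls enclosing a rectangle with a door in the front wall — a room. Outside width 3530 minus two 152 mm walls gives 3226 mm.


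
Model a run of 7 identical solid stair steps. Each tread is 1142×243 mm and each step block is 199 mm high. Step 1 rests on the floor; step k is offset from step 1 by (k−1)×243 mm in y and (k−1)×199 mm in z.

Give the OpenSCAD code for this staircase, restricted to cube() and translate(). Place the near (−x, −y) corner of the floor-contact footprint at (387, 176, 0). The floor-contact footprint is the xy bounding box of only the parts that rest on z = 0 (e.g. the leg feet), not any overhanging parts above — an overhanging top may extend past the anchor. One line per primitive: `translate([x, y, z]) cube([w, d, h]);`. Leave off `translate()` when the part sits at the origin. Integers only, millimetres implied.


translate([387, 176, 0]) cube([1142, 243, 199]);
translate([387, 419, 199]) cube([1142, 243, 199]);
translate([387, 662, 398]) cube([1142, 243, 199]);
translate([387, 905, 597]) cube([1142, 243, 199]);
translate([387, 1148, 796]) cube([1142, 243, 199]);
translate([387, 1391, 995]) cube([1142, 243, 199]);
translate([387, 1634, 1194]) cube([1142, 243, 199]);


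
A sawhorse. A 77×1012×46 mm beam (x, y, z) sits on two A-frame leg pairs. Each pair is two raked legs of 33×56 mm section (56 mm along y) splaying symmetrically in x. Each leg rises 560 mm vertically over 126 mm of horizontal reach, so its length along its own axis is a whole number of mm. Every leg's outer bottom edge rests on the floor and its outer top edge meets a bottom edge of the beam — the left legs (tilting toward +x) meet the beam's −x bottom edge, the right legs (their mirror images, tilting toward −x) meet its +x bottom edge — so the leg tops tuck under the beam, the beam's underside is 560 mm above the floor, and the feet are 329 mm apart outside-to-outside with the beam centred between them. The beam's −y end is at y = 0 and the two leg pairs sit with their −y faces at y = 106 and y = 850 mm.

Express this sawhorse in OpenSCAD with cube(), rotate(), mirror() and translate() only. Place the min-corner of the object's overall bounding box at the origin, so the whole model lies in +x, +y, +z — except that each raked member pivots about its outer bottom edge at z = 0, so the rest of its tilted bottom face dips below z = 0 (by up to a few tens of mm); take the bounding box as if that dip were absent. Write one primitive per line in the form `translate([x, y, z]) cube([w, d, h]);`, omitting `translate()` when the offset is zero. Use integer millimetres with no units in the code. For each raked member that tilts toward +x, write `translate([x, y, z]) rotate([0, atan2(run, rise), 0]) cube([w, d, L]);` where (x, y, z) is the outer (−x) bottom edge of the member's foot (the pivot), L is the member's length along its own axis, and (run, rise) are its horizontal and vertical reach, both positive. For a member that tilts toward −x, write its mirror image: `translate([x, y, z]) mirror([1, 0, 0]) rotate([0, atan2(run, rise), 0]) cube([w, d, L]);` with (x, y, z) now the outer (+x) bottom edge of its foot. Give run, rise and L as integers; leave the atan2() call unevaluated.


// leg length = √(126² + 560²) = 574
// right-leg outer foot x = 2·126 + 77 = 329
// beam min-corner = (126, 0, 560)
translate([126, 0, 560]) cube([77, 1012, 46]);
translate([0, 106, 0]) rotate([0, atan2(126, 560), 0]) cube([33, 56, 574]);
translate([329, 106, 0]) mirror([1, 0, 0]) rotate([0, atan2(126, 560), 0]) cube([33, 56, 574]);
translate([0, 850, 0]) rotate([0, atan2(126, 560), 0]) cube([33, 56, 574]);
translate([329, 850, 0]) mirror([1, 0, 0]) rotate([0, atan2(126, 560), 0]) cube([33, 56, 574]);


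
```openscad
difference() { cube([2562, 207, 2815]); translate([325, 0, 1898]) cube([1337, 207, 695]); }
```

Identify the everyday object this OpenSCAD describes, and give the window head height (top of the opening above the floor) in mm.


A wall with a window opening. The window head height is 2593 mm.

A wall with a rectangular opening subtracted — a window. Sill at z = 1898, opening 695 mm tall, so the head is at 1898 + 695 = 2593 mm.


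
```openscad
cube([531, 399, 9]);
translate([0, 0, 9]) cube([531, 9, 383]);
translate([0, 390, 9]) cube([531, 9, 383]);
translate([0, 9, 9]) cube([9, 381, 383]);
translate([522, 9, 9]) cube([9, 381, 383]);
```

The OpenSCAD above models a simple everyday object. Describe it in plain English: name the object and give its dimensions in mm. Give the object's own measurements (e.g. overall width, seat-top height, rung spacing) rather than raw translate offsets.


An open-topped rectangular box: outside dimensions 531×399×392 mm, with a uniform wall and base thickness of 9 mm. The base is a full 531×399 slab on the floor; four walls sit on top of the base. The front and back walls (the −y and +y sides) span the full width; the two side walls fit between them.


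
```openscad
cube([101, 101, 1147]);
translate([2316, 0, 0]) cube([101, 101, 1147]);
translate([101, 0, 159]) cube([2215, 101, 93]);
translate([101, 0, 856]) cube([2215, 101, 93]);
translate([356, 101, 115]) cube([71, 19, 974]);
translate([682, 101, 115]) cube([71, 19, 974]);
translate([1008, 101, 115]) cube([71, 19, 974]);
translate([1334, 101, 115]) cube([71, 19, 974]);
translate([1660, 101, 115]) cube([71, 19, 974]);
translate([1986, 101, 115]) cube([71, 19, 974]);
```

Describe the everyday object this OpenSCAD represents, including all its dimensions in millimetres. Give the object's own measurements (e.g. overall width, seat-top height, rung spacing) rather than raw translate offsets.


A fence section. Two 101×101 mm posts, 1147 mm tall, stand on the floor with a clear span of 2215 mm between their inner faces. Two horizontal rails of 101×93 mm section span the gap between the posts with their undersides at z = 159 mm and z = 856 mm, flush with the posts' −y face. 6 pickets, each 71 mm wide, 19 mm thick and 974 mm tall, are fixed to the +y face of the rails with their bottoms at z = 115 mm, spaced across the span with a 255 mm gap after the −x post and between neighbouring pickets, with 259 mm left before the +x post.


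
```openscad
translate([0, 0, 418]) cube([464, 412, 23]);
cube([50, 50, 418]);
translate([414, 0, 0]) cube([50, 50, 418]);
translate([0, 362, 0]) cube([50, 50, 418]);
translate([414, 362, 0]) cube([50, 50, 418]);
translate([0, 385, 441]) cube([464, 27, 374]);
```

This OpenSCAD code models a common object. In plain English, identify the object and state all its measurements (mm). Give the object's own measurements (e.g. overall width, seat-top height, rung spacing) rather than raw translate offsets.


A chair. The seat is a 464×412×23 mm slab with its top at z = 441 mm, on four 50×50 mm corner legs (flush with the seat edges, standing on z = 0). A flat backrest 27 mm thick, 374 mm tall, spans the full seat width and rises from the seat top along its +y edge, rear face flush with the rear of the seat.


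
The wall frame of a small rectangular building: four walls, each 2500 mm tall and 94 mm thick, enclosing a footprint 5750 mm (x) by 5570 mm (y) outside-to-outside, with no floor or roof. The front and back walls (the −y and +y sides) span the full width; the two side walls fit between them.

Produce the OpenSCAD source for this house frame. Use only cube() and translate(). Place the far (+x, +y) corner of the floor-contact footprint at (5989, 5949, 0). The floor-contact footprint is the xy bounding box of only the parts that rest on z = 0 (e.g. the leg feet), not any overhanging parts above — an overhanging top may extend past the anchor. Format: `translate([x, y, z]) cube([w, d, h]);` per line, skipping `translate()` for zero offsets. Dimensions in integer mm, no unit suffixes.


translate([239, 379, 0]) cube([5750, 94, 2500]);
translate([239, 5855, 0]) cube([5750, 94, 2500]);
translate([239, 473, 0]) cube([94, 5382, 2500]);
translate([5895, 473, 0]) cube([94, 5382, 2500]);


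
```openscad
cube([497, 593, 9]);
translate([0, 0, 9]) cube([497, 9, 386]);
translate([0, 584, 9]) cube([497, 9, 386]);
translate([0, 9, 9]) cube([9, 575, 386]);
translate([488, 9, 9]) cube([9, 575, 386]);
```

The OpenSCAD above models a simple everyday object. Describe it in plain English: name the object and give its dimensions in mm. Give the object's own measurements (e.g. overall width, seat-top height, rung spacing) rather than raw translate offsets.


An open-topped rectangular box: outside dimensions 497×593×395 mm, with a uniform wall and base thickness of 9 mm. The base is a full 497×593 slab on the floor; four walls sit on top of the base. The front and back walls (the −y and +y sides) span the full width; the two side walls fit between them.


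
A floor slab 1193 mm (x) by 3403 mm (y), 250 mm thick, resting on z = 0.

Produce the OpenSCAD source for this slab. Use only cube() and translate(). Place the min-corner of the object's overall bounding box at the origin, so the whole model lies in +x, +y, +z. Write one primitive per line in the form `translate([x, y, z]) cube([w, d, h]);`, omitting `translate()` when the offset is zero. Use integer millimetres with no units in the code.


cube([1193, 3403, 250]);


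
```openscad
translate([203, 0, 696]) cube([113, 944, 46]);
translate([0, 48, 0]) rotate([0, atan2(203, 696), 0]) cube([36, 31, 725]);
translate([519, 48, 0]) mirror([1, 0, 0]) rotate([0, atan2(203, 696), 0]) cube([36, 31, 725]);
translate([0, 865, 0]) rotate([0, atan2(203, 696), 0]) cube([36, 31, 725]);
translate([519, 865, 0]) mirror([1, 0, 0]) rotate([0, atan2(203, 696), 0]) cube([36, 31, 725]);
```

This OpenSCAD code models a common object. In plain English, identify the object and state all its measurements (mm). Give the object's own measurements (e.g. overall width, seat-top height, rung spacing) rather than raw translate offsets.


A sawhorse. A 113×944×46 mm beam (x, y, z) sits on two A-frame leg pairs. Each pair is two raked legs of 36×31 mm section (31 mm along y) splaying symmetrically in x. Each leg rises 696 mm vertically over 203 mm of horizontal reach and is 725 mm long along its own axis. Every leg's outer bottom edge rests on the floor and its outer top edge meets a bottom edge of the beam — the left legs (tilting toward +x) meet the beam's −x bottom edge, the right legs (their mirror images, tilting toward −x) meet its +x bottom edge — so the leg tops tuck under the beam, the beam's underside is 696 mm above the floor, and the feet are 519 mm apart outside-to-outside with the beam centred between them. The two leg pairs are set in 48 mm from either end of the beam.


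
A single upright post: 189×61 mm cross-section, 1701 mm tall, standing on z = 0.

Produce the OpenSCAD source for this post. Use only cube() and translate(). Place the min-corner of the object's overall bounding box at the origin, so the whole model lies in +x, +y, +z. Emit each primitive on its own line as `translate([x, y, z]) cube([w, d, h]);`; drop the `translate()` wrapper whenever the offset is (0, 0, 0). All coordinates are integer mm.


cube([189, 61, 1701]);


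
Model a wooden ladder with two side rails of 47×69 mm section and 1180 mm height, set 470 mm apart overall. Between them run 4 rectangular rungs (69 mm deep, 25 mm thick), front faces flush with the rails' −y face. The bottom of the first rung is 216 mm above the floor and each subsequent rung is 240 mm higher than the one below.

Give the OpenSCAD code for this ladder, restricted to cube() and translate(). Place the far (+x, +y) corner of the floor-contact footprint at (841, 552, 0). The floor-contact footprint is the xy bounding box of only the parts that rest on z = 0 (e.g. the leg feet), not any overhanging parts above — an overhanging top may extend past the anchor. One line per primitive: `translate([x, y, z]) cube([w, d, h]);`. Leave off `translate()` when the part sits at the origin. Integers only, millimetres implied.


// rung span = 470 - 2*47 = 376
// rung[k] z = 216 + k*240
translate([371, 483, 0]) cube([47, 69, 1180]);
translate([794, 483, 0]) cube([47, 69, 1180]);
translate([418, 483, 216]) cube([376, 69, 25]);
translate([418, 483, 456]) cube([376, 69, 25]);
translate([418, 483, 696]) cube([376, 69, 25]);
translate([418, 483, 936]) cube([376, 69, 25]);


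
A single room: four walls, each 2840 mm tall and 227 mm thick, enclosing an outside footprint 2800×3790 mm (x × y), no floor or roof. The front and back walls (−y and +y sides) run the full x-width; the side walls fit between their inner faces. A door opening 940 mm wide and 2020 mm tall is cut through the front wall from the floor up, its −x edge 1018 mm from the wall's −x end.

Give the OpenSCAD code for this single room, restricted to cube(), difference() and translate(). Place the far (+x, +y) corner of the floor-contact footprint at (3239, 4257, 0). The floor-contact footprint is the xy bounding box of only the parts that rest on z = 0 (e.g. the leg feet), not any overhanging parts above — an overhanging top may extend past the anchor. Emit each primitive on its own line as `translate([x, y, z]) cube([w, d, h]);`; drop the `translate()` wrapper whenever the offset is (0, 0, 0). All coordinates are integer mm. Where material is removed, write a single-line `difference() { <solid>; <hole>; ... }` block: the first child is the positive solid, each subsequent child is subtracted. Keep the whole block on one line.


difference() { translate([439, 467, 0]) cube([2800, 227, 2840]); translate([1457, 467, 0]) cube([940, 227, 2020]); }
translate([439, 4030, 0]) cube([2800, 227, 2840]);
translate([439, 694, 0]) cube([227, 3336, 2840]);
translate([3012, 694, 0]) cube([227, 3336, 2840]);


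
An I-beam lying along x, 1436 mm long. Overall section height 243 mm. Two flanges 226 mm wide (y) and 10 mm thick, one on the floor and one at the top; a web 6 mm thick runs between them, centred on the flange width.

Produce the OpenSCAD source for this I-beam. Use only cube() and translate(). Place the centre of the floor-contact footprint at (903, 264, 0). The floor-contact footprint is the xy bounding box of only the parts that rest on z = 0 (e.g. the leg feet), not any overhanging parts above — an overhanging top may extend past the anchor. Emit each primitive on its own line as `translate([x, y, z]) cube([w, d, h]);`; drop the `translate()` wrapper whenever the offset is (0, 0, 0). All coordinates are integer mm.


translate([185, 151, 0]) cube([1436, 226, 10]);
translate([185, 261, 10]) cube([1436, 6, 223]);
translate([185, 151, 233]) cube([1436, 226, 10]);


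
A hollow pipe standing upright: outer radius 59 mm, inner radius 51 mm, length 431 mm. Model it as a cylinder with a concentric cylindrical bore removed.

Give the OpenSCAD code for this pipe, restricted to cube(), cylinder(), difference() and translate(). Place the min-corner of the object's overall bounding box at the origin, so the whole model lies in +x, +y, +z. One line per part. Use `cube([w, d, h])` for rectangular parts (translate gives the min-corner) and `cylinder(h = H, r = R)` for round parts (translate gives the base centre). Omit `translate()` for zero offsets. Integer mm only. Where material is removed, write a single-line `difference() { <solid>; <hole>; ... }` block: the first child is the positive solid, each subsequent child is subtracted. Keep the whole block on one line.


difference() { translate([59, 59, 0]) cylinder(h = 431, r = 59); translate([59, 59, 0]) cylinder(h = 431, r = 51); }
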